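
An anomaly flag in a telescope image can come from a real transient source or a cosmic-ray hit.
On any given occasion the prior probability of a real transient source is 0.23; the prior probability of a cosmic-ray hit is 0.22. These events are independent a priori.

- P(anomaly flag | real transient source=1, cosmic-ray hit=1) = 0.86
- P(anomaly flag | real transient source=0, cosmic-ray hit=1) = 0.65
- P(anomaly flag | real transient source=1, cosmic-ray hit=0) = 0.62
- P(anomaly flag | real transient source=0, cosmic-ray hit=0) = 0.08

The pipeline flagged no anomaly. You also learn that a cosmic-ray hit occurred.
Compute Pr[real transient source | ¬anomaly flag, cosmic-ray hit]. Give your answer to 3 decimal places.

Pr[real transient source | ¬anomaly flag, cosmic-ray hit] ≈ 0.107

Enumerate both values of real transient source and weight by the priors:
  P(¬anomaly flag | cosmic-ray hit) = 0.35×0.77 + 0.14×0.23
        = 0.269500 + 0.032200 = 0.301700
Configurations with real transient source contribute 0.032200, so
  P(real transient source | ¬anomaly flag, cosmic-ray hit) = 0.032200 / 0.301700 ≈ 0.107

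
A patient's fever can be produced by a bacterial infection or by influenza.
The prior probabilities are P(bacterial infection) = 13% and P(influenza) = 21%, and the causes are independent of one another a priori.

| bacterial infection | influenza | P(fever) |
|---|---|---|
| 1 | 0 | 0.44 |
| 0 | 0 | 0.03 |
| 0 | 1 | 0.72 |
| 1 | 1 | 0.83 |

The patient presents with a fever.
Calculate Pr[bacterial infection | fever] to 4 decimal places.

By total probability over the 4 (bacterial infection, influenza) configurations:
  P(fever) = 0.03·0.87·0.79 + 0.72·0.87·0.21 + 0.44·0.13·0.79 + 0.83·0.13·0.21
        = 0.020619 + 0.131544 + 0.045188 + 0.022659 = 0.220010
Keeping only the bacterial infection-present terms gives 0.067847, so
  P(bacterial infection | fever) = 0.067847 / 0.220010 ≈ 0.3084

Pr[bacterial infection | fever] ≈ 0.3084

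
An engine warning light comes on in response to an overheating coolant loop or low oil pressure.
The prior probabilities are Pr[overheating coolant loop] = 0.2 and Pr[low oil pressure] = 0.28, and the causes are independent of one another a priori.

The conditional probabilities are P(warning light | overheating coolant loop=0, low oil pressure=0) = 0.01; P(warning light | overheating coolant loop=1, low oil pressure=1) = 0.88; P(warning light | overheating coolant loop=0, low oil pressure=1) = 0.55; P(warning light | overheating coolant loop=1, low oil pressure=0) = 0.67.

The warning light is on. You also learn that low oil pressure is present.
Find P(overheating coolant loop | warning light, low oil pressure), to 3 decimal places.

P(overheating coolant loop | warning light, low oil pressure) ≈ 0.286

P(warning light | low oil pressure) = 0.55·0.8 + 0.88·0.2 = 0.440000 + 0.176000 = 0.616000
Of this, 0.176000 comes from 0.88·0.2 (the overheating coolant loop=true cases).
Hence the posterior is 0.176000/0.616000 ≈ 0.286.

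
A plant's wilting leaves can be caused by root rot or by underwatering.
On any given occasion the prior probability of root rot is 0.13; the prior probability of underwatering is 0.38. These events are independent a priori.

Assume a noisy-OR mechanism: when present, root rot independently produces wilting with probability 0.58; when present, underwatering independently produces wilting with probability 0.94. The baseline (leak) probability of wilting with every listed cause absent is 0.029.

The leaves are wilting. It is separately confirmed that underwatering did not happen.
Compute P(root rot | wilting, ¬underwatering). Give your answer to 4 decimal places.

Under noisy-OR, P(wilting | causes) = 1 − (1−0.029)·∏(1−qᵢ) over the active causes.
P(wilting | ¬underwatering) = 0.029·0.87 + 0.59218·0.13 = 0.025230 + 0.076983 = 0.102213
Of this, 0.076983 comes from 0.59218·0.13 (the root rot=true cases).
P(root rot | wilting, ¬underwatering) = 0.076983 / 0.102213 ≈ 0.7532

P(root rot | wilting, ¬underwatering) ≈ 0.7532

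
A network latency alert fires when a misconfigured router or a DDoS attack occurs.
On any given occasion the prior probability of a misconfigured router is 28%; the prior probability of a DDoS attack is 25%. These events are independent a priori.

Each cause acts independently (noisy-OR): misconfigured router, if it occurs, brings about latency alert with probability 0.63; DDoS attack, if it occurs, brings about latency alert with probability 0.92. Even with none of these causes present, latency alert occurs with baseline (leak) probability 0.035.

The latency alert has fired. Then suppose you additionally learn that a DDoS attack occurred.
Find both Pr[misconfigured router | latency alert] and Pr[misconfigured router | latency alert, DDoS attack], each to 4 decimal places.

Under noisy-OR, P(latency alert | causes) = 1 − (1−0.035)·∏(1−qᵢ) over the active causes.
P(latency alert) = 0.035·0.72·0.75 + 0.9228·0.72·0.25 + 0.64295·0.28·0.75 + 0.971436·0.28·0.25 = 0.018900 + 0.166104 + 0.135020 + 0.068001 = 0.388025
Of this, 0.203021 comes from 0.135020 + 0.068001 (the misconfigured router=true cases).
Hence the posterior is 0.203021/0.388025 ≈ 0.5232.

With the extra evidence:
P(latency alert | DDoS attack) = 0.9228×0.72 + 0.971436×0.28 = 0.664416 + 0.272002 = 0.936418
The misconfigured router-present share is 0.971436×0.28 = 0.272002.
P(misconfigured router | latency alert, DDoS attack) = 0.272002 / 0.936418 ≈ 0.2905

Pr[misconfigured router | latency alert] ≈ 0.5232; Pr[misconfigured router | latency alert, DDoS attack] ≈ 0.2905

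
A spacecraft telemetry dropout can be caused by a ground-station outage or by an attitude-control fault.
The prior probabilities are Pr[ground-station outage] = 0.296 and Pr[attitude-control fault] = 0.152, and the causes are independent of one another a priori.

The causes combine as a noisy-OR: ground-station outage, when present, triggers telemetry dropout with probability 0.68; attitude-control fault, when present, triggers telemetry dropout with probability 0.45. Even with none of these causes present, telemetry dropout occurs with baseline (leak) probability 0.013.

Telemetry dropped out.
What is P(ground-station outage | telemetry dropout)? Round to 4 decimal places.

Under noisy-OR, P(telemetry dropout | causes) = 1 − (1−0.013)·∏(1−qᵢ) over the active causes.
Numerator (weight on configurations with ground-station outage): 0.171730 + 0.037176 = 0.208906
Normalizer over all consistent configurations: 0.013*0.704*0.848 + 0.45715*0.704*0.152 + 0.68416*0.296*0.848 + 0.826288*0.296*0.152 = 0.265586
P(ground-station outage | telemetry dropout) = 0.208906/0.265586 ≈ 0.7866

P(ground-station outage | telemetry dropout) ≈ 0.7866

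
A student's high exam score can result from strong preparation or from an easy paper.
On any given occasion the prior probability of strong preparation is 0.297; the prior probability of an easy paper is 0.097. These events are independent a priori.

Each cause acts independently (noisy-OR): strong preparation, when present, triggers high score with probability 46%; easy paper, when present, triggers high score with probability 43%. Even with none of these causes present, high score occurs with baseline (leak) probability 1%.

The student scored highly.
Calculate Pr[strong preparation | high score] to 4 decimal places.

Under noisy-OR, P(high score | causes) = 1 − (1−0.01)·∏(1−qᵢ) over the active causes.
Numerator (weight on configurations with strong preparation): 0.124816 + 0.020030 = 0.144846
Normalizer over all consistent configurations: 0.01·0.703·0.903 + 0.4357·0.703·0.097 + 0.4654·0.297·0.903 + 0.695278·0.297·0.097 = 0.180905
P(strong preparation | high score) = 0.144846/0.180905 ≈ 0.8007

Pr[strong preparation | high score] ≈ 0.8007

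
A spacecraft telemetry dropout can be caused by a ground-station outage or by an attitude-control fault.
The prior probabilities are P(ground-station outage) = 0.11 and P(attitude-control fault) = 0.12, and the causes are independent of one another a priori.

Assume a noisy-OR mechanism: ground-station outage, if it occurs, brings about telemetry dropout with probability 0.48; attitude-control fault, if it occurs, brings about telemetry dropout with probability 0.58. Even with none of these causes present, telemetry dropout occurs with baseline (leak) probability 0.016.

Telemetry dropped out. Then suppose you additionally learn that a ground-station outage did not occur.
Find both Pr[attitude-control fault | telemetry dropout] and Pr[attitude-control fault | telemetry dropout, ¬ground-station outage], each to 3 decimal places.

Under noisy-OR, P(telemetry dropout | causes) = 1 − (1−0.016)·∏(1−qᵢ) over the active causes.
By total probability over the 4 (ground-station outage, attitude-control fault) configurations:
  P(telemetry dropout) = 0.016×0.89×0.88 + 0.58672×0.89×0.12 + 0.48832×0.11×0.88 + 0.785094×0.11×0.12
        = 0.012531 + 0.062662 + 0.047269 + 0.010363 = 0.132825
The terms with attitude-control fault present sum to 0.073025, so
  P(attitude-control fault | telemetry dropout) = 0.073025 / 0.132825 ≈ 0.550

Now also conditioning on ground-station outage≠true:
P(telemetry dropout | ¬ground-station outage) = 0.016×0.88 + 0.58672×0.12 = 0.014080 + 0.070406 = 0.084486
The attitude-control fault-present share is 0.58672×0.12 = 0.070406.
So P(attitude-control fault | telemetry dropout, ¬ground-station outage) = 0.070406/0.084486 ≈ 0.833.

Pr[attitude-control fault | telemetry dropout] ≈ 0.550; Pr[attitude-control fault | telemetry dropout, ¬ground-station outage] ≈ 0.833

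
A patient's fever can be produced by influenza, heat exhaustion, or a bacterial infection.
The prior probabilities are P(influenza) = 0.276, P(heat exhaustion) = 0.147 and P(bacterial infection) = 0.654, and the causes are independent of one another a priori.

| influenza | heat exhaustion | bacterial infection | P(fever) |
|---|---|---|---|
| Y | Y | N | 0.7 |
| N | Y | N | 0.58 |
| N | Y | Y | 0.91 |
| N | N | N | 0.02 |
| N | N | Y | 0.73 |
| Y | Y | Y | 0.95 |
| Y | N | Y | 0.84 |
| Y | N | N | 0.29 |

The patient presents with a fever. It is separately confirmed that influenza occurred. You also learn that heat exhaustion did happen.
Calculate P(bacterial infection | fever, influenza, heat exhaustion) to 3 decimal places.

Weight on bacterial infection=true, given the evidence: 0.95*0.654 = 0.621300
Normalizer over all consistent configurations: 0.7*0.346 + 0.95*0.654 = 0.863500
P(bacterial infection | fever, influenza, heat exhaustion) = 0.621300/0.863500 ≈ 0.720

P(bacterial infection | fever, influenza, heat exhaustion) ≈ 0.720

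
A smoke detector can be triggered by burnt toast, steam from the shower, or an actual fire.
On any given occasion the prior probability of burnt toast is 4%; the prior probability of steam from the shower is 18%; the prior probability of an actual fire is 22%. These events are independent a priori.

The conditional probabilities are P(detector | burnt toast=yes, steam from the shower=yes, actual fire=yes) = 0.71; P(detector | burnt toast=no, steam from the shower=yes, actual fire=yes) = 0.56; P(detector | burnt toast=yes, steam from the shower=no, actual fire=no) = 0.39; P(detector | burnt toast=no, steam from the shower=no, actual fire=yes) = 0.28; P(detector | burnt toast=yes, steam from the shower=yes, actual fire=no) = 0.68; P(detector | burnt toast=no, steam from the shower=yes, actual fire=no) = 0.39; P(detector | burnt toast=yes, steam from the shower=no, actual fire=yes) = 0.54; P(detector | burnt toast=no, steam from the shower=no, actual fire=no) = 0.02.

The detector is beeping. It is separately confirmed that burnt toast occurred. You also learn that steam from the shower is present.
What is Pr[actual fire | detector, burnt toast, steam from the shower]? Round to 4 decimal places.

Pr[actual fire | detector, burnt toast, steam from the shower] ≈ 0.2275

Weight on actual fire=true, given the evidence: 0.71*0.22 = 0.156200
Normalizer over all consistent configurations: 0.68*0.78 + 0.71*0.22 = 0.686600
Posterior = 0.156200 / 0.686600 ≈ 0.2275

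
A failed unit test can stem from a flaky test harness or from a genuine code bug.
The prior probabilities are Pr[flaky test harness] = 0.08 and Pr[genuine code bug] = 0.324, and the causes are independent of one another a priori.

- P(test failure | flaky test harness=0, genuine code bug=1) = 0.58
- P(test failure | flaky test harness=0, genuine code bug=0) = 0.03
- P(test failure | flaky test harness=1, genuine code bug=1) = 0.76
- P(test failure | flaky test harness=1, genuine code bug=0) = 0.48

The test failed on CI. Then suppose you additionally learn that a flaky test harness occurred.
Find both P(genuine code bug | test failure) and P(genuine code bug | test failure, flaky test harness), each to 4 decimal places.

For the numerator, keep only genuine code bug=true terms: 0.172886 + 0.019699 = 0.192585
The normalizing constant is 0.03×0.92×0.676 + 0.58×0.92×0.324 + 0.48×0.08×0.676 + 0.76×0.08×0.324 = 0.237201
Posterior = 0.192585 / 0.237201 ≈ 0.8119

Now also conditioning on flaky test harness=true:
P(test failure | flaky test harness) = 0.48*0.676 + 0.76*0.324 = 0.324480 + 0.246240 = 0.570720
Of this, 0.246240 comes from 0.76*0.324 (the genuine code bug=true cases).
So P(genuine code bug | test failure, flaky test harness) = 0.246240/0.570720 ≈ 0.4315.

P(genuine code bug | test failure) ≈ 0.8119; P(genuine code bug | test failure, flaky test harness) ≈ 0.4315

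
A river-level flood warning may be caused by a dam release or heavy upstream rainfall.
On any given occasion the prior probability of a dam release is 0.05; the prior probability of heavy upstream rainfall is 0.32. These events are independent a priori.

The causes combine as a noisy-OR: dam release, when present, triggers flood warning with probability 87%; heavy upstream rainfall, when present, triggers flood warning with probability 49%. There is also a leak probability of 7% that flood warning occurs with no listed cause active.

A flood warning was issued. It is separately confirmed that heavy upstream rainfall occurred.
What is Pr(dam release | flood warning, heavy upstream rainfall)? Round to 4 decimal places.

Under noisy-OR, P(flood warning | causes) = 1 − (1−0.07)·∏(1−qᵢ) over the active causes.
P(flood warning | heavy upstream rainfall) = 0.5257*0.95 + 0.938341*0.05 = 0.499415 + 0.046917 = 0.546332
The dam release-present share is 0.938341*0.05 = 0.046917.
Hence the posterior is 0.046917/0.546332 ≈ 0.0859.

Pr(dam release | flood warning, heavy upstream rainfall) ≈ 0.0859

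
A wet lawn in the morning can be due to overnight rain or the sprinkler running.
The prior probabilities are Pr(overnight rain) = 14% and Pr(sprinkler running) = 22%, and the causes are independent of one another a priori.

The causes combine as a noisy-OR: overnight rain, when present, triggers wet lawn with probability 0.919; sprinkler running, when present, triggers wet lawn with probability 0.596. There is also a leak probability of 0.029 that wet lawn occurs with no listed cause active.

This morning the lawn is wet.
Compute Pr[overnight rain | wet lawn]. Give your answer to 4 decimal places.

Pr[overnight rain | wet lawn] ≈ 0.4924

Under noisy-OR, P(wet lawn | causes) = 1 − (1−0.029)·∏(1−qᵢ) over the active causes.
Sum P(wet lawn|·) weighted by the priors over the 4 (overnight rain, sprinkler running) configurations:
  P(wet lawn) = 0.029×0.86×0.78 + 0.607716×0.86×0.22 + 0.921349×0.14×0.78 + 0.968225×0.14×0.22
        = 0.019453 + 0.114980 + 0.100611 + 0.029821 = 0.264865
Configurations with overnight rain contribute 0.130432, so
  P(overnight rain | wet lawn) = 0.130432 / 0.264865 ≈ 0.4924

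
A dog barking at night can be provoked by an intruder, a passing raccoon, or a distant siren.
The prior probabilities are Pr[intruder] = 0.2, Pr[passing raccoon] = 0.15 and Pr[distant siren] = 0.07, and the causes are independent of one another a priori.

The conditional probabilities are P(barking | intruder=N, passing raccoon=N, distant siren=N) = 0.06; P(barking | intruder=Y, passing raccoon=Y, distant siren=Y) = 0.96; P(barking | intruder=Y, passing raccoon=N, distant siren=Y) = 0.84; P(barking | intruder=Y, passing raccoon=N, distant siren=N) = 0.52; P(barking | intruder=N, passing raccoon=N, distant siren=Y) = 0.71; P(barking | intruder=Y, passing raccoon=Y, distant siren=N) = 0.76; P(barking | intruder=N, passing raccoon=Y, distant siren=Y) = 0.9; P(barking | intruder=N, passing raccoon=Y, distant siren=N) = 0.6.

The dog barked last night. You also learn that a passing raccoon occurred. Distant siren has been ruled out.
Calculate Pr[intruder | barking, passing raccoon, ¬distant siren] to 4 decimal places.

Pr[intruder | barking, passing raccoon, ¬distant siren] ≈ 0.2405

P(barking | passing raccoon, ¬distant siren) = 0.6·0.8 + 0.76·0.2 = 0.480000 + 0.152000 = 0.632000
Restricting to configurations with intruder present: 0.76·0.2 = 0.152000.
Hence the posterior is 0.152000/0.632000 ≈ 0.2405.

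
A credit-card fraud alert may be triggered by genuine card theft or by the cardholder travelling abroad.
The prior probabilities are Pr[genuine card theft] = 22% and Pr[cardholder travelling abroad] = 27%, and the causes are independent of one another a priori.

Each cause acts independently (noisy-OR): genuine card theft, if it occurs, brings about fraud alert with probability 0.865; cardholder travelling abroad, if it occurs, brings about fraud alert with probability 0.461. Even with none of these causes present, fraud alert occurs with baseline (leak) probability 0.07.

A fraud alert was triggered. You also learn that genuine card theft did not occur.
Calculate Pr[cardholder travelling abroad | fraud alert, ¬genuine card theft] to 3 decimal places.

Under noisy-OR, P(fraud alert | causes) = 1 − (1−0.07)·∏(1−qᵢ) over the active causes.
For the numerator, keep only cardholder travelling abroad=true terms: 0.49873×0.27 = 0.134657
Normalizer over all consistent configurations: 0.07×0.73 + 0.49873×0.27 = 0.185757
Posterior = 0.134657 / 0.185757 ≈ 0.725

Pr[cardholder travelling abroad | fraud alert, ¬genuine card theft] ≈ 0.725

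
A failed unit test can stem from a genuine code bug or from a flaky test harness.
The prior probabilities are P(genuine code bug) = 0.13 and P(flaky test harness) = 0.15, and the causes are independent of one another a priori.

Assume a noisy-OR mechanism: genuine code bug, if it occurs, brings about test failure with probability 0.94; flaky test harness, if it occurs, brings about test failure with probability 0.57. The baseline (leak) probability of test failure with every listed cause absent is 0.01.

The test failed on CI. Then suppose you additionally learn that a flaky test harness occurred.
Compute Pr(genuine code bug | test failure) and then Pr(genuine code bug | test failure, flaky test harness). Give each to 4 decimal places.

Pr(genuine code bug | test failure) ≈ 0.5989; Pr(genuine code bug | test failure, flaky test harness) ≈ 0.2023

Under noisy-OR, P(test failure | causes) = 1 − (1−0.01)·∏(1−qᵢ) over the active causes.
Numerator (weight on configurations with genuine code bug): 0.103936 + 0.019002 = 0.122938
Denominator P(test failure): 0.01·0.87·0.85 + 0.5743·0.87·0.15 + 0.9406·0.13·0.85 + 0.974458·0.13·0.15 = 0.205279
P(genuine code bug | test failure) = 0.122938/0.205279 ≈ 0.5989

Now also conditioning on flaky test harness=true:
P(test failure | flaky test harness) = 0.5743*0.87 + 0.974458*0.13 = 0.499641 + 0.126680 = 0.626321
Restricting to configurations with genuine code bug present: 0.974458*0.13 = 0.126680.
So P(genuine code bug | test failure, flaky test harness) = 0.126680/0.626321 ≈ 0.2023.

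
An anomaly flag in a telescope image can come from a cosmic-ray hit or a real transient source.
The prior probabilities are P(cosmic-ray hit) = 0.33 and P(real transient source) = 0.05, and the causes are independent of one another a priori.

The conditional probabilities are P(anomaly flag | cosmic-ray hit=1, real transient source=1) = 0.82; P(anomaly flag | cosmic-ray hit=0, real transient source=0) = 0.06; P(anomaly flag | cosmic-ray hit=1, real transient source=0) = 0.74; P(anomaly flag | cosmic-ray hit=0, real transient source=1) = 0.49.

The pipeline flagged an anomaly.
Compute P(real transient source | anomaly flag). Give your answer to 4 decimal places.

P(anomaly flag) = 0.06×0.67×0.95 + 0.49×0.67×0.05 + 0.74×0.33×0.95 + 0.82×0.33×0.05 = 0.038190 + 0.016415 + 0.231990 + 0.013530 = 0.300125
The real transient source-present share is 0.016415 + 0.013530 = 0.029945.
So P(real transient source | anomaly flag) = 0.029945/0.300125 ≈ 0.0998.

P(real transient source | anomaly flag) ≈ 0.0998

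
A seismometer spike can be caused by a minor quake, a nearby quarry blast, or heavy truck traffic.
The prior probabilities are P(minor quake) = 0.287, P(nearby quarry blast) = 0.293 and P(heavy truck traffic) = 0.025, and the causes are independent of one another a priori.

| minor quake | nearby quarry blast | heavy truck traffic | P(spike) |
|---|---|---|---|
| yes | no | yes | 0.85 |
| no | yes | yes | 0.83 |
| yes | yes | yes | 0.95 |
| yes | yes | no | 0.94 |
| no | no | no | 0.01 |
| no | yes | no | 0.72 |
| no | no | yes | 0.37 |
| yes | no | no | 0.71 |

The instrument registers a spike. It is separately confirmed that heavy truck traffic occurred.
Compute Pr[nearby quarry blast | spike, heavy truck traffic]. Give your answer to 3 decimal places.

Pr[nearby quarry blast | spike, heavy truck traffic] ≈ 0.414

P(spike | heavy truck traffic) = 0.37·0.713·0.707 + 0.83·0.713·0.293 + 0.85·0.287·0.707 + 0.95·0.287·0.293 = 0.186514 + 0.173394 + 0.172473 + 0.079886 = 0.612267
The nearby quarry blast-present share is 0.173394 + 0.079886 = 0.253280.
P(nearby quarry blast | spike, heavy truck traffic) = 0.253280 / 0.612267 ≈ 0.414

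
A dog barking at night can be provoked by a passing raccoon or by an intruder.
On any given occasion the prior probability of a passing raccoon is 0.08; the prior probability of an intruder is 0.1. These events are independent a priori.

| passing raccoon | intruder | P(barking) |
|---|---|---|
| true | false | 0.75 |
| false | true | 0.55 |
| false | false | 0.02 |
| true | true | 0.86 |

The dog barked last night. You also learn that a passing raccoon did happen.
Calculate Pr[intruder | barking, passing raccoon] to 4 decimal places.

Pr[intruder | barking, passing raccoon] ≈ 0.1130

Enumerate both values of intruder and weight by the priors:
  P(barking | passing raccoon) = 0.75×0.9 + 0.86×0.1
        = 0.675000 + 0.086000 = 0.761000
Keeping only the intruder-present terms gives 0.086000, so
  P(intruder | barking, passing raccoon) = 0.086000 / 0.761000 ≈ 0.1130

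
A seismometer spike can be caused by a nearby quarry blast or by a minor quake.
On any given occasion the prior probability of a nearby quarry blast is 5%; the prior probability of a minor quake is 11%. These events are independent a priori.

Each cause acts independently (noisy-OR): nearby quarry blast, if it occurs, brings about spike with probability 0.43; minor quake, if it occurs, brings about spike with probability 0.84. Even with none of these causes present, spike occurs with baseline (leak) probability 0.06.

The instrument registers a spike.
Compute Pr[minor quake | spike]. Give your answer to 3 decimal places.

Under noisy-OR, P(spike | causes) = 1 − (1−0.06)·∏(1−qᵢ) over the active causes.
For the numerator, keep only minor quake=true terms: 0.088783 + 0.005028 = 0.093811
The normalizing constant is 0.06×0.95×0.89 + 0.8496×0.95×0.11 + 0.4642×0.05×0.89 + 0.914272×0.05×0.11 = 0.165198
Posterior = 0.093811 / 0.165198 ≈ 0.568

Pr[minor quake | spike] ≈ 0.568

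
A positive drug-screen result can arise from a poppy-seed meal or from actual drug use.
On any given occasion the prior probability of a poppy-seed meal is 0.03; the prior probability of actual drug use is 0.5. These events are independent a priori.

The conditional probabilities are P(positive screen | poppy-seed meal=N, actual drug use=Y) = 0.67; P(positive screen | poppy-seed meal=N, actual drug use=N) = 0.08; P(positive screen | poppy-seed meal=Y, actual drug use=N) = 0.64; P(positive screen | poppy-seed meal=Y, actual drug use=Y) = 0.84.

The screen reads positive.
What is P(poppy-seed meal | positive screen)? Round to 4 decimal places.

Numerator (weight on configurations with poppy-seed meal): 0.009600 + 0.012600 = 0.022200
The normalizing constant is 0.08×0.97×0.5 + 0.67×0.97×0.5 + 0.64×0.03×0.5 + 0.84×0.03×0.5 = 0.385950
Posterior = 0.022200 / 0.385950 ≈ 0.0575

P(poppy-seed meal | positive screen) ≈ 0.0575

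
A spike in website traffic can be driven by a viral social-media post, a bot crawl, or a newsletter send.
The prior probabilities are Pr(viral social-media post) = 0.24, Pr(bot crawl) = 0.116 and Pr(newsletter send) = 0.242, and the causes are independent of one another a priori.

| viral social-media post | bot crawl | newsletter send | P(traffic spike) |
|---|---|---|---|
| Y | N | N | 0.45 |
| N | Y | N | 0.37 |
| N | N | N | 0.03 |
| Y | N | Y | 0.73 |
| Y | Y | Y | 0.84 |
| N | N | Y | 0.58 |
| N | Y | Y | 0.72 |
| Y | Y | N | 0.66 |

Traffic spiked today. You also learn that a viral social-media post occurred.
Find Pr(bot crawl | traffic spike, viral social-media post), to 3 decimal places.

Pr(bot crawl | traffic spike, viral social-media post) ≈ 0.151

P(traffic spike | viral social-media post) = 0.45*0.884*0.758 + 0.73*0.884*0.242 + 0.66*0.116*0.758 + 0.84*0.116*0.242 = 0.301532 + 0.156167 + 0.058032 + 0.023580 = 0.539311
Of this, 0.081612 comes from 0.058032 + 0.023580 (the bot crawl=true cases).
Hence the posterior is 0.081612/0.539311 ≈ 0.151.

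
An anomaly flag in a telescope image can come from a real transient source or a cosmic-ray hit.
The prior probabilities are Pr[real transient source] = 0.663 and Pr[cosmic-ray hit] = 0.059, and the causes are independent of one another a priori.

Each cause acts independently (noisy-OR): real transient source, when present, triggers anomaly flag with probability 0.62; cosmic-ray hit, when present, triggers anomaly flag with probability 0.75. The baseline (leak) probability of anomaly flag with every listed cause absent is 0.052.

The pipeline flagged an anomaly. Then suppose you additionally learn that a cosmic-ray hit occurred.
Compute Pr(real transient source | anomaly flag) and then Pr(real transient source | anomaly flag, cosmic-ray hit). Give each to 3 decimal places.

Pr(real transient source | anomaly flag) ≈ 0.932; Pr(real transient source | anomaly flag, cosmic-ray hit) ≈ 0.701

Under noisy-OR, P(anomaly flag | causes) = 1 − (1−0.052)·∏(1−qᵢ) over the active causes.
P(anomaly flag) = 0.052·0.337·0.941 + 0.763·0.337·0.059 + 0.63976·0.663·0.941 + 0.90994·0.663·0.059 = 0.016490 + 0.015171 + 0.399135 + 0.035594 = 0.466390
The real transient source-present share is 0.399135 + 0.035594 = 0.434729.
Hence the posterior is 0.434729/0.466390 ≈ 0.932.

Now condition on the additional information:
Enumerate both values of real transient source and weight by the priors:
  P(anomaly flag | cosmic-ray hit) = 0.763×0.337 + 0.90994×0.663
        = 0.257131 + 0.603290 = 0.860421
The terms with real transient source present sum to 0.603290, so
  P(real transient source | anomaly flag, cosmic-ray hit) = 0.603290 / 0.860421 ≈ 0.701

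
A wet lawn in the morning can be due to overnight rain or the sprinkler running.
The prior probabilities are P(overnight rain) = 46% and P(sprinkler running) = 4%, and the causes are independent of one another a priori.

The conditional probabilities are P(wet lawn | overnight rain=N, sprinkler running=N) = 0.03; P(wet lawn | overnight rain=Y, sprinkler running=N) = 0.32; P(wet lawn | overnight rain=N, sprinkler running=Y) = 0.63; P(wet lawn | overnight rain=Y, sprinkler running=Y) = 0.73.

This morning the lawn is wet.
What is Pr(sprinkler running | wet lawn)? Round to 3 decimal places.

Pr(sprinkler running | wet lawn) ≈ 0.147

Weight on sprinkler running=true, given the evidence: 0.013608 + 0.013432 = 0.027040
Denominator P(wet lawn): 0.03·0.54·0.96 + 0.63·0.54·0.04 + 0.32·0.46·0.96 + 0.73·0.46·0.04 = 0.183904
P(sprinkler running | wet lawn) = 0.027040/0.183904 ≈ 0.147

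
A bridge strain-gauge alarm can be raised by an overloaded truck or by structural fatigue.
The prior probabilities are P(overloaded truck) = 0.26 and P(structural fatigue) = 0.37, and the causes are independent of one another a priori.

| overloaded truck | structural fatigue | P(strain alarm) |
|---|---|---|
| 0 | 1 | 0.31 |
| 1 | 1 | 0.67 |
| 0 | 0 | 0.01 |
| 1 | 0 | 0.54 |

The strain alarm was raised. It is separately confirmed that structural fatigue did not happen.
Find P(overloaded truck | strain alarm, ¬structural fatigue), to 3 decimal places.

P(overloaded truck | strain alarm, ¬structural fatigue) ≈ 0.950

By total probability over both values of overloaded truck:
  P(strain alarm | ¬structural fatigue) = 0.01·0.74 + 0.54·0.26
        = 0.007400 + 0.140400 = 0.147800
Configurations with overloaded truck contribute 0.140400, so
  P(overloaded truck | strain alarm, ¬structural fatigue) = 0.140400 / 0.147800 ≈ 0.950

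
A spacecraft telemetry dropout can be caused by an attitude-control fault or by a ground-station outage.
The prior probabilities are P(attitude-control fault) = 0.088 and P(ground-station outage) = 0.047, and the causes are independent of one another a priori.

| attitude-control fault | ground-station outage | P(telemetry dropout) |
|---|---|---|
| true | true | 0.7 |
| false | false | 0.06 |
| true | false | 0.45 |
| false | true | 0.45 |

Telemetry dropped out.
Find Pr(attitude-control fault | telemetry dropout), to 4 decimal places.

Pr(attitude-control fault | telemetry dropout) ≈ 0.3626

For the numerator, keep only attitude-control fault=true terms: 0.037739 + 0.002895 = 0.040634
Denominator P(telemetry dropout): 0.06*0.912*0.953 + 0.45*0.912*0.047 + 0.45*0.088*0.953 + 0.7*0.088*0.047 = 0.112071
P(attitude-control fault | telemetry dropout) = 0.040634/0.112071 ≈ 0.3626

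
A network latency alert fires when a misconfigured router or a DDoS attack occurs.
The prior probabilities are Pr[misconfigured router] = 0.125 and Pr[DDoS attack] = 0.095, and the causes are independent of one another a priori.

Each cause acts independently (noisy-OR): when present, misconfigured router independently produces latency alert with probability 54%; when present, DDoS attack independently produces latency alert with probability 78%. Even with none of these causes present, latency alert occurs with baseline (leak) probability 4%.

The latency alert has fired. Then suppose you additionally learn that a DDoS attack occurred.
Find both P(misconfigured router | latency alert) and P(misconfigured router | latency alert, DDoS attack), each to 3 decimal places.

Under noisy-OR, P(latency alert | causes) = 1 − (1−0.04)·∏(1−qᵢ) over the active causes.
Numerator (weight on configurations with misconfigured router): 0.063169 + 0.010721 = 0.073890
Normalizer over all consistent configurations: 0.04*0.875*0.905 + 0.7888*0.875*0.095 + 0.5584*0.125*0.905 + 0.902848*0.125*0.095 = 0.171134
P(misconfigured router | latency alert) = 0.073890/0.171134 ≈ 0.432

With the extra evidence:
P(latency alert | DDoS attack) = 0.7888·0.875 + 0.902848·0.125 = 0.690200 + 0.112856 = 0.803056
Of this, 0.112856 comes from 0.902848·0.125 (the misconfigured router=true cases).
Hence the posterior is 0.112856/0.803056 ≈ 0.141.

P(misconfigured router | latency alert) ≈ 0.432; P(misconfigured router | latency alert, DDoS attack) ≈ 0.141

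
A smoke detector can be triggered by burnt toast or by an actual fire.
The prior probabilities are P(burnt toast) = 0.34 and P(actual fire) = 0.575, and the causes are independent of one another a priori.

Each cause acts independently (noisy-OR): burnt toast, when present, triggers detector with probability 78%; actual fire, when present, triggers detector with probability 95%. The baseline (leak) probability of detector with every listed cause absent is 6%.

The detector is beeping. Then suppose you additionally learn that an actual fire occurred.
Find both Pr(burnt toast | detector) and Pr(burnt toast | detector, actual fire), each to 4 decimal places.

Under noisy-OR, P(detector | causes) = 1 − (1−0.06)·∏(1−qᵢ) over the active causes.
P(detector) = 0.06*0.66*0.425 + 0.953*0.66*0.575 + 0.7932*0.34*0.425 + 0.98966*0.34*0.575 = 0.016830 + 0.361663 + 0.114617 + 0.193479 = 0.686589
The burnt toast-present share is 0.114617 + 0.193479 = 0.308096.
So P(burnt toast | detector) = 0.308096/0.686589 ≈ 0.4487.

With the extra evidence:
By total probability over both values of burnt toast:
  P(detector | actual fire) = 0.953×0.66 + 0.98966×0.34
        = 0.628980 + 0.336484 = 0.965464
Keeping only the burnt toast-present terms gives 0.336484, so
  P(burnt toast | detector, actual fire) = 0.336484 / 0.965464 ≈ 0.3485

Pr(burnt toast | detector) ≈ 0.4487; Pr(burnt toast | detector, actual fire) ≈ 0.3485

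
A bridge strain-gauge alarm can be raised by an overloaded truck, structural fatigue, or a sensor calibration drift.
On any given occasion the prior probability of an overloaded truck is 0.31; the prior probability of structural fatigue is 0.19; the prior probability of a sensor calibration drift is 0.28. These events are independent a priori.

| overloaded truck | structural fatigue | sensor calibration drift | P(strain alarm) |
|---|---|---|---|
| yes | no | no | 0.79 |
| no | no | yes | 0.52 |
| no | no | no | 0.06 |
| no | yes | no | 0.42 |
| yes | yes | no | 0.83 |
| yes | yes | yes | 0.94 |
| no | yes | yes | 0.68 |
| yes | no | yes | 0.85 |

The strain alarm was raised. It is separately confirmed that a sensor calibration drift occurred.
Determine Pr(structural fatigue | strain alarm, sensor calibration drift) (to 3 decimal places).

Pr(structural fatigue | strain alarm, sensor calibration drift) ≈ 0.223

P(strain alarm | sensor calibration drift) = 0.52×0.69×0.81 + 0.68×0.69×0.19 + 0.85×0.31×0.81 + 0.94×0.31×0.19 = 0.290628 + 0.089148 + 0.213435 + 0.055366 = 0.648577
The structural fatigue-present share is 0.089148 + 0.055366 = 0.144514.
Hence the posterior is 0.144514/0.648577 ≈ 0.223.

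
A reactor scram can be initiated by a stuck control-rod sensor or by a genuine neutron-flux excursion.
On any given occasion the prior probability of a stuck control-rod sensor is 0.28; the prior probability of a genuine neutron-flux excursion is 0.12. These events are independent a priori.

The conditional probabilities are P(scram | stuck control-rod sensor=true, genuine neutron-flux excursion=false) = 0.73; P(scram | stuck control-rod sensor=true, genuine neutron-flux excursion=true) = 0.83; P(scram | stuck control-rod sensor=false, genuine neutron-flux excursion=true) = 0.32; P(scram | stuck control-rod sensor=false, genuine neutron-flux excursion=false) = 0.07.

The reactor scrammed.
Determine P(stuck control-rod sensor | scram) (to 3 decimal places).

P(scram) = 0.07×0.72×0.88 + 0.32×0.72×0.12 + 0.73×0.28×0.88 + 0.83×0.28×0.12 = 0.044352 + 0.027648 + 0.179872 + 0.027888 = 0.279760
Of this, 0.207760 comes from 0.179872 + 0.027888 (the stuck control-rod sensor=true cases).
P(stuck control-rod sensor | scram) = 0.207760 / 0.279760 ≈ 0.743

P(stuck control-rod sensor | scram) ≈ 0.743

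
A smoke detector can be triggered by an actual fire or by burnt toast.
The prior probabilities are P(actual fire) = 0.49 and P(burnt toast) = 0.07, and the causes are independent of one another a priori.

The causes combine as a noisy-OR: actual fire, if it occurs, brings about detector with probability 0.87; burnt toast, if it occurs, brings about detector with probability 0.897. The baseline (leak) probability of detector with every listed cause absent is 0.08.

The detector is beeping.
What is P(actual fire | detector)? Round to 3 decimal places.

P(actual fire | detector) ≈ 0.861

Under noisy-OR, P(detector | causes) = 1 − (1−0.08)·∏(1−qᵢ) over the active causes.
P(detector) = 0.08×0.51×0.93 + 0.90524×0.51×0.07 + 0.8804×0.49×0.93 + 0.987681×0.49×0.07 = 0.037944 + 0.032317 + 0.401198 + 0.033877 = 0.505336
Restricting to configurations with actual fire present: 0.401198 + 0.033877 = 0.435075.
P(actual fire | detector) = 0.435075 / 0.505336 ≈ 0.861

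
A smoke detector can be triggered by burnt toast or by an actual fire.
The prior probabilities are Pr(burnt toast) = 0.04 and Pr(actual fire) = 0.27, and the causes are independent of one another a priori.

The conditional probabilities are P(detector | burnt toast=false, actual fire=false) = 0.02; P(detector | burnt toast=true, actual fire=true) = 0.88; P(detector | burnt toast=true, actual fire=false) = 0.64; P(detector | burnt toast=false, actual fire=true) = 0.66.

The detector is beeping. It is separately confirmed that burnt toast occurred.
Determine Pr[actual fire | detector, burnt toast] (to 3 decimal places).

P(detector | burnt toast) = 0.64*0.73 + 0.88*0.27 = 0.467200 + 0.237600 = 0.704800
Restricting to configurations with actual fire present: 0.88*0.27 = 0.237600.
P(actual fire | detector, burnt toast) = 0.237600 / 0.704800 ≈ 0.337

Pr[actual fire | detector, burnt toast] ≈ 0.337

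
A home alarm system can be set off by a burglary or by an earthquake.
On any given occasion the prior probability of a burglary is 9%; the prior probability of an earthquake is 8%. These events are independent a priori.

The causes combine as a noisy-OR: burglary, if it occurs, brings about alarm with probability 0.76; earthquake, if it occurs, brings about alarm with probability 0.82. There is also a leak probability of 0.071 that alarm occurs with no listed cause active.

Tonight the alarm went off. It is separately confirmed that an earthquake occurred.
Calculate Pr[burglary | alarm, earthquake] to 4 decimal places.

Under noisy-OR, P(alarm | causes) = 1 − (1−0.071)·∏(1−qᵢ) over the active causes.
Weight on burglary=true, given the evidence: 0.959867×0.09 = 0.086388
Normalizer over all consistent configurations: 0.83278×0.91 + 0.959867×0.09 = 0.844218
Posterior = 0.086388 / 0.844218 ≈ 0.1023

Pr[burglary | alarm, earthquake] ≈ 0.1023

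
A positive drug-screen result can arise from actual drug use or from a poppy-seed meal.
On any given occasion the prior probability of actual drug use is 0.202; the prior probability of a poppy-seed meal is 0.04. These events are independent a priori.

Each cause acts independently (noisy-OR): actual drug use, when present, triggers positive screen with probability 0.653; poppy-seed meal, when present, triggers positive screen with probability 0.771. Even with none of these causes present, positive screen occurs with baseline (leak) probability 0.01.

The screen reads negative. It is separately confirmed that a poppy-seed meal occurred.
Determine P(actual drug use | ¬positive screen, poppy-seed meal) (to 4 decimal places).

P(actual drug use | ¬positive screen, poppy-seed meal) ≈ 0.0807

Under noisy-OR, P(positive screen | causes) = 1 − (1−0.01)·∏(1−qᵢ) over the active causes.
For the numerator, keep only actual drug use=true terms: 0.078668·0.202 = 0.015891
The normalizing constant is 0.22671·0.798 + 0.078668·0.202 = 0.196806
P(actual drug use | ¬positive screen, poppy-seed meal) = 0.015891/0.196806 ≈ 0.0807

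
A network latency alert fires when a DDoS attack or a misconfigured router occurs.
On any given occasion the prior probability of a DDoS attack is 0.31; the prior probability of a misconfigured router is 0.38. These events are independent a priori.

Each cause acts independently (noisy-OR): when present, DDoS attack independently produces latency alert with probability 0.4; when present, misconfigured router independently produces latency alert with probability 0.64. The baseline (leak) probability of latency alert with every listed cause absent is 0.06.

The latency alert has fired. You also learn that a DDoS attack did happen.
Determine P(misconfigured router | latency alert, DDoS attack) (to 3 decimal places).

P(misconfigured router | latency alert, DDoS attack) ≈ 0.528

Under noisy-OR, P(latency alert | causes) = 1 − (1−0.06)·∏(1−qᵢ) over the active causes.
Weight on misconfigured router=true, given the evidence: 0.79696·0.38 = 0.302845
Denominator P(latency alert | DDoS attack): 0.436·0.62 + 0.79696·0.38 = 0.573165
Posterior = 0.302845 / 0.573165 ≈ 0.528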